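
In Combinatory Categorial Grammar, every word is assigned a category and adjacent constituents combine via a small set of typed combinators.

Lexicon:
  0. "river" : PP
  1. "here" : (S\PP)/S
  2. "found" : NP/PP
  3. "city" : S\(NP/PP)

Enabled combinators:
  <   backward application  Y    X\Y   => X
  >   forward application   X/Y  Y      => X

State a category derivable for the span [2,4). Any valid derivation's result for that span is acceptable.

S

[0,4] S   <
  [0,1] "river" : PP
  [1,4] S\PP   >
    [1,2] "here" : (S\PP)/S
    [2,4] S   <
      [2,3] "found" : NP/PP
      [3,4] "city" : S\(NP/PP)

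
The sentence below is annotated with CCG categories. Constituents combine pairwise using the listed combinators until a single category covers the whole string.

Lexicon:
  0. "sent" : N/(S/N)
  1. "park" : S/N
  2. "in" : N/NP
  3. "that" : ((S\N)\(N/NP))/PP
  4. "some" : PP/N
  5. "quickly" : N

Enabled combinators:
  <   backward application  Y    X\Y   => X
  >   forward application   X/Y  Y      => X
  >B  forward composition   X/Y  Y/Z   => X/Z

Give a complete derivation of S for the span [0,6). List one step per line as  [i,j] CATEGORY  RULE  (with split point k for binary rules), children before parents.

[0,6] S   <
  [0,2] N   >
    [0,1] "sent" : N/(S/N)
    [1,2] "park" : S/N
  [2,6] S\N   <
    [2,3] "in" : N/NP
    [3,6] (S\N)\(N/NP)   >
      [3,4] "that" : ((S\N)\(N/NP))/PP
      [4,6] PP   >
        [4,5] "some" : PP/N
        [5,6] "quickly" : N

[0,1] N/(S/N)  lex  "sent"
[1,2] S/N  lex  "park"
[0,2] N  >  k=1
[2,3] N/NP  lex  "in"
[3,4] ((S\N)\(N/NP))/PP  lex  "that"
[4,5] PP/N  lex  "some"
[5,6] N  lex  "quickly"
[4,6] PP  >  k=5
[3,6] (S\N)\(N/NP)  >  k=4
[2,6] S\N  <  k=3
[0,6] S  <  k=2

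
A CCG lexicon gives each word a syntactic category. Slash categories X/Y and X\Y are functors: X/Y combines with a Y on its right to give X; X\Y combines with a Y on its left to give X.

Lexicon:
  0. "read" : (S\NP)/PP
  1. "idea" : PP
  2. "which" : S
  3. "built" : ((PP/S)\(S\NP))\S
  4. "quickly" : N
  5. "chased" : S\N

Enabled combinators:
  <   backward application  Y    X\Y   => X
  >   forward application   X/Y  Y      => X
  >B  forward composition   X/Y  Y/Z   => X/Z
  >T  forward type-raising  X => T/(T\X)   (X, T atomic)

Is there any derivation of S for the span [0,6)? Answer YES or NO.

NO

(S\NP)/PP PP S ((PP/S)\(S\NP))\S N S\N
CKY chart[0,6] = {N/(N\PP), NP/(NP\PP), PP, PP/(PP\PP), PP/(S\S), S/(S\PP)}; S ∉ chart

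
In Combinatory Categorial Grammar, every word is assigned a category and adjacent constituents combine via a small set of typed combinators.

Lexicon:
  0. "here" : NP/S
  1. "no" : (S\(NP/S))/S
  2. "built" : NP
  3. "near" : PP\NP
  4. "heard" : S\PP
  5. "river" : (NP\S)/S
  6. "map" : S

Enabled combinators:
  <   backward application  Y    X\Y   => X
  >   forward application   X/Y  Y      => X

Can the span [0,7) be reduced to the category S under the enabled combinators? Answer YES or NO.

NO

NP/S (S\(NP/S))/S NP PP\NP S\PP (NP\S)/S S
CKY chart[0,7] = {NP}; S ∉ chart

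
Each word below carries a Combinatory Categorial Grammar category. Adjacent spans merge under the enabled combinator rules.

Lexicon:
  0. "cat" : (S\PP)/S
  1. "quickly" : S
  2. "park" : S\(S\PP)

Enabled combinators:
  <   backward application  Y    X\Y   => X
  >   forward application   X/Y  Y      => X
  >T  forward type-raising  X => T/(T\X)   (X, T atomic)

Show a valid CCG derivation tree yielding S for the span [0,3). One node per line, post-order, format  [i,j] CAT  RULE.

[0,3] S   <
  [0,2] S\PP   >
    [0,1] "cat" : (S\PP)/S
    [1,2] "quickly" : S
  [2,3] "park" : S\(S\PP)

[0,1] (S\PP)/S  lex  "cat"
[1,2] S  lex  "quickly"
[0,2] S\PP  >  k=1
[2,3] S\(S\PP)  lex  "park"
[0,3] S  <  k=2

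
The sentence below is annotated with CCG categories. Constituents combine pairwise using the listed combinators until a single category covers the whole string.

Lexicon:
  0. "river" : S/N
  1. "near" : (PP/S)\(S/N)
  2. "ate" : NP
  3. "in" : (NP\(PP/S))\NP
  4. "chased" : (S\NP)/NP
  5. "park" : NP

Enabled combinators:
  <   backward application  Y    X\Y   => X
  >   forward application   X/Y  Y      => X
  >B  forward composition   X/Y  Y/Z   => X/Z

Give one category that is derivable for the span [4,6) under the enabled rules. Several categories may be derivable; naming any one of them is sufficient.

S\NP

[0,6] S   <
  [0,4] NP   <
    [0,2] PP/S   <
      [0,1] "river" : S/N
      [1,2] "near" : (PP/S)\(S/N)
    [2,4] NP\(PP/S)   <
      [2,3] "ate" : NP
      [3,4] "in" : (NP\(PP/S))\NP
  [4,6] S\NP   >
    [4,5] "chased" : (S\NP)/NP
    [5,6] "park" : NP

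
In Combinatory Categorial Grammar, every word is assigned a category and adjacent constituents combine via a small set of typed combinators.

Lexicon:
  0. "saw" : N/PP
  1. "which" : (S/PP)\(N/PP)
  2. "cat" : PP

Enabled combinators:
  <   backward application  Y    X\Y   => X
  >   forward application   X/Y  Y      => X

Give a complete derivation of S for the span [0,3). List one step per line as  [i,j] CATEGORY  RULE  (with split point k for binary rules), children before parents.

[0,3] S   >
  [0,2] S/PP   <
    [0,1] "saw" : N/PP
    [1,2] "which" : (S/PP)\(N/PP)
  [2,3] "cat" : PP

[0,1] N/PP  lex  "saw"
[1,2] (S/PP)\(N/PP)  lex  "which"
[0,2] S/PP  <  k=1
[2,3] PP  lex  "cat"
[0,3] S  >  k=2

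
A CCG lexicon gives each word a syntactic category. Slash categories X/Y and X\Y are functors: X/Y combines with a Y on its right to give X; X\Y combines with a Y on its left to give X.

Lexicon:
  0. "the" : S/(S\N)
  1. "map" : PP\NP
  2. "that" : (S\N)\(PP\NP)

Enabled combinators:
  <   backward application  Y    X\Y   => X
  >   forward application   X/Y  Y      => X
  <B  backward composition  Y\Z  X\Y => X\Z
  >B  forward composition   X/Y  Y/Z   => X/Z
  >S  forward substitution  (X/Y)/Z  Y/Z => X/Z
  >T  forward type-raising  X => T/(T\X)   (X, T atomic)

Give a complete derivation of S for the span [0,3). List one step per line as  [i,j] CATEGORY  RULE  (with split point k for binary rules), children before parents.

[0,1] S/(S\N)  lex  "the"
[1,2] PP\NP  lex  "map"
[2,3] (S\N)\(PP\NP)  lex  "that"
[1,3] S\N  <  k=2
[0,3] S  >  k=1

[0,3] S   >
  [0,1] "the" : S/(S\N)
  [1,3] S\N   <
    [1,2] "map" : PP\NP
    [2,3] "that" : (S\N)\(PP\NP)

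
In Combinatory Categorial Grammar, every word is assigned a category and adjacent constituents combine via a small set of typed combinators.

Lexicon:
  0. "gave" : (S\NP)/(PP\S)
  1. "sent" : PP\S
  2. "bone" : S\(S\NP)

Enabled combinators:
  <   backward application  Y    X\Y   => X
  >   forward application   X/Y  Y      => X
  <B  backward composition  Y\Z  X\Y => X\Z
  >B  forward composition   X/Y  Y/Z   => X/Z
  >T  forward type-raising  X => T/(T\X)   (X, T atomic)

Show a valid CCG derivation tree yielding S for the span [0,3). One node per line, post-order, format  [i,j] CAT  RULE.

[0,1] (S\NP)/(PP\S)  lex  "gave"
[1,2] PP\S  lex  "sent"
[0,2] S\NP  >  k=1
[2,3] S\(S\NP)  lex  "bone"
[0,3] S  <  k=2

[0,3] S   <
  [0,2] S\NP   >
    [0,1] "gave" : (S\NP)/(PP\S)
    [1,2] "sent" : PP\S
  [2,3] "bone" : S\(S\NP)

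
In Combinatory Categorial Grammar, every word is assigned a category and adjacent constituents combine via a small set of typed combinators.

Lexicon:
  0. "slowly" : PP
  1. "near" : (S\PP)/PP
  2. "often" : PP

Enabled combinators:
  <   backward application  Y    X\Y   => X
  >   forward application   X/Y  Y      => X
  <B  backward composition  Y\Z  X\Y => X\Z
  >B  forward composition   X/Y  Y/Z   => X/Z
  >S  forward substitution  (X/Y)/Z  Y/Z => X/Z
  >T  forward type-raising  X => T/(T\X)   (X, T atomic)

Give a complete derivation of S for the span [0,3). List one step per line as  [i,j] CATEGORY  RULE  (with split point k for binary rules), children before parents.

[0,3] S   >
  [0,1] S/(S\PP)   >T
    [0,1] "slowly" : PP
  [1,3] S\PP   >
    [1,2] "near" : (S\PP)/PP
    [2,3] "often" : PP

[0,1] PP  lex  "slowly"
[0,1] S/(S\PP)  >T
[1,2] (S\PP)/PP  lex  "near"
[2,3] PP  lex  "often"
[1,3] S\PP  >  k=2
[0,3] S  >  k=1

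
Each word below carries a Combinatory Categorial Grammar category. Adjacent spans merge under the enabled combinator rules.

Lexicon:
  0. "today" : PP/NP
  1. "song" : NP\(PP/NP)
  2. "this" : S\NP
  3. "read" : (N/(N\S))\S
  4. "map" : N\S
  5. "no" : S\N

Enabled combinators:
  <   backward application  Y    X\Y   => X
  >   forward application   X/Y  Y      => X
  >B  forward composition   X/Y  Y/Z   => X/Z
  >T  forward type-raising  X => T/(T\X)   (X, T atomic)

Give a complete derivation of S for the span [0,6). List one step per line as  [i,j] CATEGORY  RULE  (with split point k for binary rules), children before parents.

[0,6] S   <
  [0,5] N   >
    [0,4] N/(N\S)   <
      [0,3] S   <
        [0,2] NP   <
          [0,1] "today" : PP/NP
          [1,2] "song" : NP\(PP/NP)
        [2,3] "this" : S\NP
      [3,4] "read" : (N/(N\S))\S
    [4,5] "map" : N\S
  [5,6] "no" : S\N

[0,1] PP/NP  lex  "today"
[1,2] NP\(PP/NP)  lex  "song"
[0,2] NP  <  k=1
[2,3] S\NP  lex  "this"
[0,3] S  <  k=2
[3,4] (N/(N\S))\S  lex  "read"
[0,4] N/(N\S)  <  k=3
[4,5] N\S  lex  "map"
[0,5] N  >  k=4
[5,6] S\N  lex  "no"
[0,6] S  <  k=5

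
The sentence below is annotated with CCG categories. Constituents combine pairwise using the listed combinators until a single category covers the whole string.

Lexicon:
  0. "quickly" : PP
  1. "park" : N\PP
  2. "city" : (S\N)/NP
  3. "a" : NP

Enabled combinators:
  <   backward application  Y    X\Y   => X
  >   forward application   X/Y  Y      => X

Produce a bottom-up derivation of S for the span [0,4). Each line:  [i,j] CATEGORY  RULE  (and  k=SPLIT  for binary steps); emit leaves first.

[0,4] S   <
  [0,2] N   <
    [0,1] "quickly" : PP
    [1,2] "park" : N\PP
  [2,4] S\N   >
    [2,3] "city" : (S\N)/NP
    [3,4] "a" : NP

[0,1] PP  lex  "quickly"
[1,2] N\PP  lex  "park"
[0,2] N  <  k=1
[2,3] (S\N)/NP  lex  "city"
[3,4] NP  lex  "a"
[2,4] S\N  >  k=3
[0,4] S  <  k=2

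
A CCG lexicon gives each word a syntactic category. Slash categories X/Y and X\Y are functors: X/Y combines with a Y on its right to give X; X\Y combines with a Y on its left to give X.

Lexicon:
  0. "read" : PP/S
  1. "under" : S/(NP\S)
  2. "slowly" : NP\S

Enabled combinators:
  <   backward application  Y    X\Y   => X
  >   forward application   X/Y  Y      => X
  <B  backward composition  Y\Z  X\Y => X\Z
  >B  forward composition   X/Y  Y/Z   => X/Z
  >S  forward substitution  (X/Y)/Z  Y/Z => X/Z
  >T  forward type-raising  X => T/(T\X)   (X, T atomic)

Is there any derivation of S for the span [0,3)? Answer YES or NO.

NO

PP/S S/(NP\S) NP\S
CKY chart[0,3] = {N/(N\PP), NP/(NP\PP), PP, PP/(PP\PP), PP/(S\S), S/(S\PP)}; S ∉ chart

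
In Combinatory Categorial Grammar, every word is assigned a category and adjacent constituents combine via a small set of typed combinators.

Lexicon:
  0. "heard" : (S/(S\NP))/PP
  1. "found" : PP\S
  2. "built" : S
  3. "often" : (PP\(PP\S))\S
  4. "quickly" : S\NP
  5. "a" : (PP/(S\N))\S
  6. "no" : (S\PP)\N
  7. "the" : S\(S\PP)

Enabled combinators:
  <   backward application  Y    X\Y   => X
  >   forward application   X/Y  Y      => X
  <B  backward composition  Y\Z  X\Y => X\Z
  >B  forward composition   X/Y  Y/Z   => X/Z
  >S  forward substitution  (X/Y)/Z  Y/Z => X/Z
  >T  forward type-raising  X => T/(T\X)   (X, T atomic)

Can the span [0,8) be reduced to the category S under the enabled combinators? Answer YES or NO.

(S/(S\NP))/PP PP\S S (PP\(PP\S))\S S\NP (PP/(S\N))\S (S\PP)\N S\(S\PP)
CKY chart[0,8] = {N/(N\PP), NP/(NP\PP), PP, PP/(PP\PP), S/(S\PP)}; S ∉ chart

NO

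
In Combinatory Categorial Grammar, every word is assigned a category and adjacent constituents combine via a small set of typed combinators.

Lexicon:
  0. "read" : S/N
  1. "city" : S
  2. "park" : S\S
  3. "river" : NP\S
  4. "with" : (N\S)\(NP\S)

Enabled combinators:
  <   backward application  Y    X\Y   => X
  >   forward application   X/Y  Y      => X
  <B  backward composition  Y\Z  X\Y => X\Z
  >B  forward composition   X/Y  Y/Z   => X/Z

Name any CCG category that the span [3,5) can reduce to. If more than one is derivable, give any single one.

N\S

[0,5] S   >
  [0,1] "read" : S/N
  [1,5] N   <
    [1,2] "city" : S
    [2,5] N\S   <B
      [2,3] "park" : S\S
      [3,5] N\S   <
        [3,4] "river" : NP\S
        [4,5] "with" : (N\S)\(NP\S)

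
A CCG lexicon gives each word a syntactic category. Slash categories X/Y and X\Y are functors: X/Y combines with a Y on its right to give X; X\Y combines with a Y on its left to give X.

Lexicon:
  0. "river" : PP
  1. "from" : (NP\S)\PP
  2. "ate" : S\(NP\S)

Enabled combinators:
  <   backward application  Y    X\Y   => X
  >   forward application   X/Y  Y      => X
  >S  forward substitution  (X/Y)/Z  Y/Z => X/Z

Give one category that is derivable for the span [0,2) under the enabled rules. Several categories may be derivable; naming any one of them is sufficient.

[0,3] S   <
  [0,2] NP\S   <
    [0,1] "river" : PP
    [1,2] "from" : (NP\S)\PP
  [2,3] "ate" : S\(NP\S)

NP\S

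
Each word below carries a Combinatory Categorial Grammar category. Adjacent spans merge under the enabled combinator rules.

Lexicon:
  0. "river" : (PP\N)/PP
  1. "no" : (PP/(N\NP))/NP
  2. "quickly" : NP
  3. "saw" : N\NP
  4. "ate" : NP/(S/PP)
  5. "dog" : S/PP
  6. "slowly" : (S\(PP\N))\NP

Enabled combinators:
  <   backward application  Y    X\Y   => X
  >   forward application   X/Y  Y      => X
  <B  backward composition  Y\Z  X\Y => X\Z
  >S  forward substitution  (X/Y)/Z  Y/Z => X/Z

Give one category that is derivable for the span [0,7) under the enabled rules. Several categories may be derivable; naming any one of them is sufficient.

[0,7] S   <
  [0,4] PP\N   >
    [0,1] "river" : (PP\N)/PP
    [1,4] PP   >
      [1,3] PP/(N\NP)   >
        [1,2] "no" : (PP/(N\NP))/NP
        [2,3] "quickly" : NP
      [3,4] "saw" : N\NP
  [4,7] S\(PP\N)   <
    [4,6] NP   >
      [4,5] "ate" : NP/(S/PP)
      [5,6] "dog" : S/PP
    [6,7] "slowly" : (S\(PP\N))\NP

S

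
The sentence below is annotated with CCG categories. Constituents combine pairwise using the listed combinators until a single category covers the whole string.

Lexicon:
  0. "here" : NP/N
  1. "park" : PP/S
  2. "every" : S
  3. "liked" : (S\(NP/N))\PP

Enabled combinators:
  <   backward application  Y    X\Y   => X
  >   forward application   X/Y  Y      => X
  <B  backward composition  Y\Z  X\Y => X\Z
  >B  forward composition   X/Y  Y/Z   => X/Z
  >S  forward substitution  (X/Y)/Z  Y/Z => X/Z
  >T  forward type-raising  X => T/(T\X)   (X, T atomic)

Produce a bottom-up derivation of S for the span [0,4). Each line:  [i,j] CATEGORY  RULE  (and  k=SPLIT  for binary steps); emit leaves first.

[0,4] S   <
  [0,1] "here" : NP/N
  [1,4] S\(NP/N)   <
    [1,3] PP   >
      [1,2] "park" : PP/S
      [2,3] "every" : S
    [3,4] "liked" : (S\(NP/N))\PP

[0,1] NP/N  lex  "here"
[1,2] PP/S  lex  "park"
[2,3] S  lex  "every"
[1,3] PP  >  k=2
[3,4] (S\(NP/N))\PP  lex  "liked"
[1,4] S\(NP/N)  <  k=3
[0,4] S  <  k=1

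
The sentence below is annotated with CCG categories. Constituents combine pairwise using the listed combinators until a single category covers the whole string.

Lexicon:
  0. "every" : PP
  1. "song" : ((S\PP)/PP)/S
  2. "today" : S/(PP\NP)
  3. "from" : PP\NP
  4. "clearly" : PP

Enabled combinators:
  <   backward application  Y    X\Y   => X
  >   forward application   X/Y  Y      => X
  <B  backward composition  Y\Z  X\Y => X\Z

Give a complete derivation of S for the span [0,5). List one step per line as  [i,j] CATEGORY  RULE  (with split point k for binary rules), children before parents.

[0,1] PP  lex  "every"
[1,2] ((S\PP)/PP)/S  lex  "song"
[2,3] S/(PP\NP)  lex  "today"
[3,4] PP\NP  lex  "from"
[2,4] S  >  k=3
[1,4] (S\PP)/PP  >  k=2
[4,5] PP  lex  "clearly"
[1,5] S\PP  >  k=4
[0,5] S  <  k=1

[0,5] S   <
  [0,1] "every" : PP
  [1,5] S\PP   >
    [1,4] (S\PP)/PP   >
      [1,2] "song" : ((S\PP)/PP)/S
      [2,4] S   >
        [2,3] "today" : S/(PP\NP)
        [3,4] "from" : PP\NP
    [4,5] "clearly" : PP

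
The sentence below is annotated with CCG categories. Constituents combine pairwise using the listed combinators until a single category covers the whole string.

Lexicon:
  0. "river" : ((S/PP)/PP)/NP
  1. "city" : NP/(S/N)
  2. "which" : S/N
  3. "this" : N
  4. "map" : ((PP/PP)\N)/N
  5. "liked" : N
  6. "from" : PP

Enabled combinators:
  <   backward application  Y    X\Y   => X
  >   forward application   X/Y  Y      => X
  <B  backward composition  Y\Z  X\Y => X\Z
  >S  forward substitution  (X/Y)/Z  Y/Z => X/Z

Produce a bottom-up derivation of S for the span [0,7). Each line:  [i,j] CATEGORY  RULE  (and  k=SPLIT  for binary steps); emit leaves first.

[0,1] ((S/PP)/PP)/NP  lex  "river"
[1,2] NP/(S/N)  lex  "city"
[2,3] S/N  lex  "which"
[1,3] NP  >  k=2
[0,3] (S/PP)/PP  >  k=1
[3,4] N  lex  "this"
[4,5] ((PP/PP)\N)/N  lex  "map"
[5,6] N  lex  "liked"
[4,6] (PP/PP)\N  >  k=5
[3,6] PP/PP  <  k=4
[0,6] S/PP  >S  k=3
[6,7] PP  lex  "from"
[0,7] S  >  k=6

[0,7] S   >
  [0,6] S/PP   >S
    [0,3] (S/PP)/PP   >
      [0,1] "river" : ((S/PP)/PP)/NP
      [1,3] NP   >
        [1,2] "city" : NP/(S/N)
        [2,3] "which" : S/N
    [3,6] PP/PP   <
      [3,4] "this" : N
      [4,6] (PP/PP)\N   >
        [4,5] "map" : ((PP/PP)\N)/N
        [5,6] "liked" : N
  [6,7] "from" : PP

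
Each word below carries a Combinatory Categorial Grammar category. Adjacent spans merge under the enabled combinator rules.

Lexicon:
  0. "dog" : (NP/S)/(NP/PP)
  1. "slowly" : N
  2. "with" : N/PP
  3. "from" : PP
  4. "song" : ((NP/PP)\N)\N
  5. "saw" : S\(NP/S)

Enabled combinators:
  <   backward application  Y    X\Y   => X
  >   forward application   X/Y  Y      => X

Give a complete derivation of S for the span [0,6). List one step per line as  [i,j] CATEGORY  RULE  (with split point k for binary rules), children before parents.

[0,6] S   <
  [0,5] NP/S   >
    [0,1] "dog" : (NP/S)/(NP/PP)
    [1,5] NP/PP   <
      [1,2] "slowly" : N
      [2,5] (NP/PP)\N   <
        [2,4] N   >
          [2,3] "with" : N/PP
          [3,4] "from" : PP
        [4,5] "song" : ((NP/PP)\N)\N
  [5,6] "saw" : S\(NP/S)

[0,1] (NP/S)/(NP/PP)  lex  "dog"
[1,2] N  lex  "slowly"
[2,3] N/PP  lex  "with"
[3,4] PP  lex  "from"
[2,4] N  >  k=3
[4,5] ((NP/PP)\N)\N  lex  "song"
[2,5] (NP/PP)\N  <  k=4
[1,5] NP/PP  <  k=2
[0,5] NP/S  >  k=1
[5,6] S\(NP/S)  lex  "saw"
[0,6] S  <  k=5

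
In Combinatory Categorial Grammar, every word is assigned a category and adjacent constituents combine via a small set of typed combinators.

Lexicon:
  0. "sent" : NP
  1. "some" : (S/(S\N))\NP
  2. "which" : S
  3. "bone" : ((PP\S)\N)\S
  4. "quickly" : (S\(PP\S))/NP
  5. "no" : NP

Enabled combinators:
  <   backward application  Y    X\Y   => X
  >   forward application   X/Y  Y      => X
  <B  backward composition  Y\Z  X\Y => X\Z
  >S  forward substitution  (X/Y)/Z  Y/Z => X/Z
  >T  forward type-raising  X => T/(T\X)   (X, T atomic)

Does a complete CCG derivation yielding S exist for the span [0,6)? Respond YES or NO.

[0,6] S   >
  [0,2] S/(S\N)   <
    [0,1] "sent" : NP
    [1,2] "some" : (S/(S\N))\NP
  [2,6] S\N   <B
    [2,4] (PP\S)\N   <
      [2,3] "which" : S
      [3,4] "bone" : ((PP\S)\N)\S
    [4,6] S\(PP\S)   >
      [4,5] "quickly" : (S\(PP\S))/NP
      [5,6] "no" : NP

YES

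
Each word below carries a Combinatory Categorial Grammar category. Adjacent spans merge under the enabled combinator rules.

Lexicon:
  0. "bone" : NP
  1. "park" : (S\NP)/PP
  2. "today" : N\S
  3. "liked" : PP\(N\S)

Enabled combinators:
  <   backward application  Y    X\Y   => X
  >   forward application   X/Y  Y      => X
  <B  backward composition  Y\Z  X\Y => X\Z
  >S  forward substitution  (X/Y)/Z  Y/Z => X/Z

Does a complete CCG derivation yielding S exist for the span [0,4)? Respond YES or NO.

[0,4] S   <
  [0,1] "bone" : NP
  [1,4] S\NP   >
    [1,2] "park" : (S\NP)/PP
    [2,4] PP   <
      [2,3] "today" : N\S
      [3,4] "liked" : PP\(N\S)

YES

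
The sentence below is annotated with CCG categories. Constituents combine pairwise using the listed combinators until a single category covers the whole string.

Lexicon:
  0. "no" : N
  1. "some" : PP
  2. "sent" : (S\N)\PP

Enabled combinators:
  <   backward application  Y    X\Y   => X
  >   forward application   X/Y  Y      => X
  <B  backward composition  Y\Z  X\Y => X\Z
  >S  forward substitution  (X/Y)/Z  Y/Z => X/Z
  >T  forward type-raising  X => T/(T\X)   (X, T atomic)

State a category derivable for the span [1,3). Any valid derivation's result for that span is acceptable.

S\N

[0,3] S   <
  [0,1] "no" : N
  [1,3] S\N   <
    [1,2] "some" : PP
    [2,3] "sent" : (S\N)\PP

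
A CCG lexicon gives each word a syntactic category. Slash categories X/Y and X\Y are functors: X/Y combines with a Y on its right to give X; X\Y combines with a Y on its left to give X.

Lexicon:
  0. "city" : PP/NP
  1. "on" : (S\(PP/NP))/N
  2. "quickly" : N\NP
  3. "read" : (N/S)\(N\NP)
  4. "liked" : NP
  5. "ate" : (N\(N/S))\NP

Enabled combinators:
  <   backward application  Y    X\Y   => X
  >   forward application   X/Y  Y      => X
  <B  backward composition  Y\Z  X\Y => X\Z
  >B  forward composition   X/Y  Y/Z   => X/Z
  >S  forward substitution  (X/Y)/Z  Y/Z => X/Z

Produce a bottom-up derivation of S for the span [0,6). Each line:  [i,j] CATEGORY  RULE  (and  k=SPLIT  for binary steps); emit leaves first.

[0,6] S   <
  [0,1] "city" : PP/NP
  [1,6] S\(PP/NP)   >
    [1,2] "on" : (S\(PP/NP))/N
    [2,6] N   <
      [2,4] N/S   <
        [2,3] "quickly" : N\NP
        [3,4] "read" : (N/S)\(N\NP)
      [4,6] N\(N/S)   <
        [4,5] "liked" : NP
        [5,6] "ate" : (N\(N/S))\NP

[0,1] PP/NP  lex  "city"
[1,2] (S\(PP/NP))/N  lex  "on"
[2,3] N\NP  lex  "quickly"
[3,4] (N/S)\(N\NP)  lex  "read"
[2,4] N/S  <  k=3
[4,5] NP  lex  "liked"
[5,6] (N\(N/S))\NP  lex  "ate"
[4,6] N\(N/S)  <  k=5
[2,6] N  <  k=4
[1,6] S\(PP/NP)  >  k=2
[0,6] S  <  k=1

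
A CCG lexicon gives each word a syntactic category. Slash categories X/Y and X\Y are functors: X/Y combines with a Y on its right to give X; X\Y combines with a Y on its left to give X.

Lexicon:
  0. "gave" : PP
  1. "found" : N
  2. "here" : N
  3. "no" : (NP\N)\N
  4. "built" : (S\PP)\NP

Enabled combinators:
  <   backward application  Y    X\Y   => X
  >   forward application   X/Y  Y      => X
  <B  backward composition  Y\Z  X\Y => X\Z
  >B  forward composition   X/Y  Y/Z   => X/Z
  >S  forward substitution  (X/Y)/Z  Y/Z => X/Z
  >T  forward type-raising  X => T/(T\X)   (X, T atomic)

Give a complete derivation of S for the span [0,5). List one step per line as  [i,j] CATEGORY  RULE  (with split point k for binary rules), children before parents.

[0,5] S   <
  [0,1] "gave" : PP
  [1,5] S\PP   <
    [1,4] NP   >
      [1,2] NP/(NP\N)   >T
        [1,2] "found" : N
      [2,4] NP\N   <
        [2,3] "here" : N
        [3,4] "no" : (NP\N)\N
    [4,5] "built" : (S\PP)\NP

[0,1] PP  lex  "gave"
[1,2] N  lex  "found"
[1,2] NP/(NP\N)  >T
[2,3] N  lex  "here"
[3,4] (NP\N)\N  lex  "no"
[2,4] NP\N  <  k=3
[1,4] NP  >  k=2
[4,5] (S\PP)\NP  lex  "built"
[1,5] S\PP  <  k=4
[0,5] S  <  k=1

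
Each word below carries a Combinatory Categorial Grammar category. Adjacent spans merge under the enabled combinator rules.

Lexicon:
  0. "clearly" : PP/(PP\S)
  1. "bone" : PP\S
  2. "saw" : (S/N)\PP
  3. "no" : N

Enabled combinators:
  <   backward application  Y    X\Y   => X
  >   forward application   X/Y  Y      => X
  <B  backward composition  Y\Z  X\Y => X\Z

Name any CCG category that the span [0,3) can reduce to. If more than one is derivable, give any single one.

S/N

[0,4] S   >
  [0,3] S/N   <
    [0,2] PP   >
      [0,1] "clearly" : PP/(PP\S)
      [1,2] "bone" : PP\S
    [2,3] "saw" : (S/N)\PP
  [3,4] "no" : N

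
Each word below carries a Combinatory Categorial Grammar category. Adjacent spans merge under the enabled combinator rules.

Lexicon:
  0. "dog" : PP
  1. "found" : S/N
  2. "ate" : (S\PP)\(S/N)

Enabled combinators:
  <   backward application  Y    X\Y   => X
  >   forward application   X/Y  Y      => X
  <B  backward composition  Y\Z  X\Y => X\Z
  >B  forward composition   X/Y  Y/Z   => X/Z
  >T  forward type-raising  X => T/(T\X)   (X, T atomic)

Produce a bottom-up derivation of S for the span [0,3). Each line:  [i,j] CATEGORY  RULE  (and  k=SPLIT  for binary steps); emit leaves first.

[0,1] PP  lex  "dog"
[1,2] S/N  lex  "found"
[2,3] (S\PP)\(S/N)  lex  "ate"
[1,3] S\PP  <  k=2
[0,3] S  <  k=1

[0,3] S   <
  [0,1] "dog" : PP
  [1,3] S\PP   <
    [1,2] "found" : S/N
    [2,3] "ate" : (S\PP)\(S/N)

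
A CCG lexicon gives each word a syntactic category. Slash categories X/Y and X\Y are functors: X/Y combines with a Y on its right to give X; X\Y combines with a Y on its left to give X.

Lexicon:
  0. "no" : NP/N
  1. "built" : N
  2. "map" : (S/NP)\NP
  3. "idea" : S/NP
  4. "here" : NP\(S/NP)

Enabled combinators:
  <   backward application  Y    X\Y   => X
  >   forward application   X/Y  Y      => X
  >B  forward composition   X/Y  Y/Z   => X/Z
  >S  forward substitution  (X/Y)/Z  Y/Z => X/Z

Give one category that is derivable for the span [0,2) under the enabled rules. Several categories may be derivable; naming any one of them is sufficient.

NP

[0,5] S   >
  [0,3] S/NP   <
    [0,2] NP   >
      [0,1] "no" : NP/N
      [1,2] "built" : N
    [2,3] "map" : (S/NP)\NP
  [3,5] NP   <
    [3,4] "idea" : S/NP
    [4,5] "here" : NP\(S/NP)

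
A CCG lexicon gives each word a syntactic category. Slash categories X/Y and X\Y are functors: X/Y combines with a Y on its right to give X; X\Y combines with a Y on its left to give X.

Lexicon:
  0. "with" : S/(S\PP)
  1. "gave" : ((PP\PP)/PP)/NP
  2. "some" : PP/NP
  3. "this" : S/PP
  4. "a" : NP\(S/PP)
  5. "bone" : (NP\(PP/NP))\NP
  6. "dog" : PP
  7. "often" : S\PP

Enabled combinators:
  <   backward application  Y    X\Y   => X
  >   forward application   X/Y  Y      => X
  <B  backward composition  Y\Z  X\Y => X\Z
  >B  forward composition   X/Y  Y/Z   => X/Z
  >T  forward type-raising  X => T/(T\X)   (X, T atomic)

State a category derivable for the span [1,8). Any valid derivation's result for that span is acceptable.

S\PP

[0,8] S   >
  [0,1] "with" : S/(S\PP)
  [1,8] S\PP   <B
    [1,7] PP\PP   >
      [1,6] (PP\PP)/PP   >
        [1,2] "gave" : ((PP\PP)/PP)/NP
        [2,6] NP   <
          [2,3] "some" : PP/NP
          [3,6] NP\(PP/NP)   <
            [3,5] NP   <
              [3,4] "this" : S/PP
              [4,5] "a" : NP\(S/PP)
            [5,6] "bone" : (NP\(PP/NP))\NP
      [6,7] "dog" : PP
    [7,8] "often" : S\PP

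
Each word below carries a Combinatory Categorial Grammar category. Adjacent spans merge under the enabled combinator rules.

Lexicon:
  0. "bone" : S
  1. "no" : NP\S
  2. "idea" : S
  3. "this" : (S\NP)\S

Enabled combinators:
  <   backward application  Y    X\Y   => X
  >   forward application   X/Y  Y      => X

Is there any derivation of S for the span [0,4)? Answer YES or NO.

YES

[0,4] S   <
  [0,2] NP   <
    [0,1] "bone" : S
    [1,2] "no" : NP\S
  [2,4] S\NP   <
    [2,3] "idea" : S
    [3,4] "this" : (S\NP)\S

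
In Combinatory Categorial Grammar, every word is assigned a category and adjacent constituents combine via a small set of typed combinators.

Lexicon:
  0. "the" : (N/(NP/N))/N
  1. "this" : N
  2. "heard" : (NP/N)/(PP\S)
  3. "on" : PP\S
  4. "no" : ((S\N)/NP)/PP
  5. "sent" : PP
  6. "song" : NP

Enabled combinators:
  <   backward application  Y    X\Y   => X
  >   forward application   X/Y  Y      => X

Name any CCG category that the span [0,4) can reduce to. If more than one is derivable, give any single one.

N

[0,7] S   <
  [0,4] N   >
    [0,2] N/(NP/N)   >
      [0,1] "the" : (N/(NP/N))/N
      [1,2] "this" : N
    [2,4] NP/N   >
      [2,3] "heard" : (NP/N)/(PP\S)
      [3,4] "on" : PP\S
  [4,7] S\N   >
    [4,6] (S\N)/NP   >
      [4,5] "no" : ((S\N)/NP)/PP
      [5,6] "sent" : PP
    [6,7] "song" : NP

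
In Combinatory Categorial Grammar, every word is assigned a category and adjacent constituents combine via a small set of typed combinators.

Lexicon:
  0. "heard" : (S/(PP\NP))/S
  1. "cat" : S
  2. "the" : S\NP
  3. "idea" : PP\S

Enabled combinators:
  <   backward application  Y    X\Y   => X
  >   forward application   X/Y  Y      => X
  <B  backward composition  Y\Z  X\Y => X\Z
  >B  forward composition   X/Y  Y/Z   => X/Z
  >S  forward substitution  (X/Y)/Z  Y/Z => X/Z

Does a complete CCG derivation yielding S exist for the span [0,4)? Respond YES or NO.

[0,4] S   >
  [0,2] S/(PP\NP)   >
    [0,1] "heard" : (S/(PP\NP))/S
    [1,2] "cat" : S
  [2,4] PP\NP   <B
    [2,3] "the" : S\NP
    [3,4] "idea" : PP\S

YES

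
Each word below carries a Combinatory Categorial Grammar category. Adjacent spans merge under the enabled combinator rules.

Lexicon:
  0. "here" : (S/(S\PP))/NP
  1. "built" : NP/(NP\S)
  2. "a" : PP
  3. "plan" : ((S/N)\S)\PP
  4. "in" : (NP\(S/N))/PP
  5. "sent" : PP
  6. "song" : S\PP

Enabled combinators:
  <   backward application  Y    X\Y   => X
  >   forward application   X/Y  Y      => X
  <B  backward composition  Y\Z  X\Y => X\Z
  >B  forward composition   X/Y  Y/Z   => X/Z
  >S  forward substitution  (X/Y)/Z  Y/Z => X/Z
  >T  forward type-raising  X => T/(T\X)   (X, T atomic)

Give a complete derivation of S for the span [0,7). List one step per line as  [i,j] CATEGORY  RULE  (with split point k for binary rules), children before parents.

[0,7] S   >
  [0,6] S/(S\PP)   >
    [0,1] "here" : (S/(S\PP))/NP
    [1,6] NP   >
      [1,2] "built" : NP/(NP\S)
      [2,6] NP\S   <B
        [2,4] (S/N)\S   <
          [2,3] "a" : PP
          [3,4] "plan" : ((S/N)\S)\PP
        [4,6] NP\(S/N)   >
          [4,5] "in" : (NP\(S/N))/PP
          [5,6] "sent" : PP
  [6,7] "song" : S\PP

[0,1] (S/(S\PP))/NP  lex  "here"
[1,2] NP/(NP\S)  lex  "built"
[2,3] PP  lex  "a"
[3,4] ((S/N)\S)\PP  lex  "plan"
[2,4] (S/N)\S  <  k=3
[4,5] (NP\(S/N))/PP  lex  "in"
[5,6] PP  lex  "sent"
[4,6] NP\(S/N)  >  k=5
[2,6] NP\S  <B  k=4
[1,6] NP  >  k=2
[0,6] S/(S\PP)  >  k=1
[6,7] S\PP  lex  "song"
[0,7] S  >  k=6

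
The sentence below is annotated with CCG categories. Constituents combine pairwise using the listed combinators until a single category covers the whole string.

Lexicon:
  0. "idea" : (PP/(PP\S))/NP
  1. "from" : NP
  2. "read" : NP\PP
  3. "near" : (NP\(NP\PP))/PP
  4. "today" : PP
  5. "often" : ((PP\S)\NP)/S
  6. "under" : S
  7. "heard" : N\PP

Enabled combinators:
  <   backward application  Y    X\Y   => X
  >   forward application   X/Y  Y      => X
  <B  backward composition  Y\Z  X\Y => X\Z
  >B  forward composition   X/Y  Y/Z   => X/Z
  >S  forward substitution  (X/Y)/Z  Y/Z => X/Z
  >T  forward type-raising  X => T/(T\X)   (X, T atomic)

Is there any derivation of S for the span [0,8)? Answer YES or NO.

NO

(PP/(PP\S))/NP NP NP\PP (NP\(NP\PP))/PP PP ((PP\S)\NP)/S S N\PP
CKY chart[0,8] = {N, N/(N\N), NP/(NP\N), PP/(PP\N), S/(S\N)}; S ∉ chart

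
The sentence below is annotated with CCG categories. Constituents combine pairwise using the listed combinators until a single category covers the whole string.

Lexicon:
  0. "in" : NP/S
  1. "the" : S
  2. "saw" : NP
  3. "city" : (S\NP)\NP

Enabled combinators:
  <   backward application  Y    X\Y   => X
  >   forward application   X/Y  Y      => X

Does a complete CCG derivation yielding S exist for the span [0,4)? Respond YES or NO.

YES

[0,4] S   <
  [0,2] NP   >
    [0,1] "in" : NP/S
    [1,2] "the" : S
  [2,4] S\NP   <
    [2,3] "saw" : NP
    [3,4] "city" : (S\NP)\NP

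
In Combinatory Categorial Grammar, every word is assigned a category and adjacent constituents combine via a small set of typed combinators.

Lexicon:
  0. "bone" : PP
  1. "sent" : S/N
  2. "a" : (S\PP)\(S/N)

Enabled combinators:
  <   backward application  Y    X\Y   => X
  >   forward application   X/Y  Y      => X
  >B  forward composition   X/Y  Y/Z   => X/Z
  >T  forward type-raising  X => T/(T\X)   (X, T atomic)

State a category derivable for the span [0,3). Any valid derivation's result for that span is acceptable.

S

[0,3] S   >
  [0,1] S/(S\PP)   >T
    [0,1] "bone" : PP
  [1,3] S\PP   <
    [1,2] "sent" : S/N
    [2,3] "a" : (S\PP)\(S/N)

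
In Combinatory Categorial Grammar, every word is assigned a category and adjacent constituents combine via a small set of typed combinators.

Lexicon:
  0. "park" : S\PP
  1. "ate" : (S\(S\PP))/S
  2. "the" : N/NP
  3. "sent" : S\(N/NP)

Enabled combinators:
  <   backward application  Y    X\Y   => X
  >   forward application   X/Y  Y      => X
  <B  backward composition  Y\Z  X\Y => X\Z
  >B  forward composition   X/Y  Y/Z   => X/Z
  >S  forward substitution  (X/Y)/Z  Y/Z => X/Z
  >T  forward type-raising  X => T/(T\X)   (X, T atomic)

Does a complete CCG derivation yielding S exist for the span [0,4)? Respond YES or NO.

YES

[0,4] S   <
  [0,1] "park" : S\PP
  [1,4] S\(S\PP)   >
    [1,2] "ate" : (S\(S\PP))/S
    [2,4] S   <
      [2,3] "the" : N/NP
      [3,4] "sent" : S\(N/NP)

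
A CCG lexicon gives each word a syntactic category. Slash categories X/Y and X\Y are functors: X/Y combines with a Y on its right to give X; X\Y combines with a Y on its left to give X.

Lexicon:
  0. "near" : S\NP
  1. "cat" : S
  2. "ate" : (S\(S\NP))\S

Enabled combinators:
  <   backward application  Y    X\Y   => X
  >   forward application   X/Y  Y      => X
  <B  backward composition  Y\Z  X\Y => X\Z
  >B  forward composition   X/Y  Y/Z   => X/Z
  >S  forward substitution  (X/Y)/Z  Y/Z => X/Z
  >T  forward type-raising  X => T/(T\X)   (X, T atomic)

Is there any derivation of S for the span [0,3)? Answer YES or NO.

YES

[0,3] S   <
  [0,1] "near" : S\NP
  [1,3] S\(S\NP)   <
    [1,2] "cat" : S
    [2,3] "ate" : (S\(S\NP))\S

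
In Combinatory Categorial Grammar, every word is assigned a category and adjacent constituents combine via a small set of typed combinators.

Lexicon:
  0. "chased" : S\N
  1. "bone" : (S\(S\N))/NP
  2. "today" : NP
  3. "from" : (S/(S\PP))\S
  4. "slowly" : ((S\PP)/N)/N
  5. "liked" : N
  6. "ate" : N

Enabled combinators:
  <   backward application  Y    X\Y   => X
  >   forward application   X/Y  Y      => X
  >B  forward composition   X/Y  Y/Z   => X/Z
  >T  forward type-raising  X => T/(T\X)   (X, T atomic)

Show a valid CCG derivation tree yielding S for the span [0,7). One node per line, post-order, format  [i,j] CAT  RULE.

[0,1] S\N  lex  "chased"
[1,2] (S\(S\N))/NP  lex  "bone"
[2,3] NP  lex  "today"
[1,3] S\(S\N)  >  k=2
[0,3] S  <  k=1
[3,4] (S/(S\PP))\S  lex  "from"
[0,4] S/(S\PP)  <  k=3
[4,5] ((S\PP)/N)/N  lex  "slowly"
[5,6] N  lex  "liked"
[4,6] (S\PP)/N  >  k=5
[6,7] N  lex  "ate"
[4,7] S\PP  >  k=6
[0,7] S  >  k=4

[0,7] S   >
  [0,4] S/(S\PP)   <
    [0,3] S   <
      [0,1] "chased" : S\N
      [1,3] S\(S\N)   >
        [1,2] "bone" : (S\(S\N))/NP
        [2,3] "today" : NP
    [3,4] "from" : (S/(S\PP))\S
  [4,7] S\PP   >
    [4,6] (S\PP)/N   >
      [4,5] "slowly" : ((S\PP)/N)/N
      [5,6] "liked" : N
    [6,7] "ate" : N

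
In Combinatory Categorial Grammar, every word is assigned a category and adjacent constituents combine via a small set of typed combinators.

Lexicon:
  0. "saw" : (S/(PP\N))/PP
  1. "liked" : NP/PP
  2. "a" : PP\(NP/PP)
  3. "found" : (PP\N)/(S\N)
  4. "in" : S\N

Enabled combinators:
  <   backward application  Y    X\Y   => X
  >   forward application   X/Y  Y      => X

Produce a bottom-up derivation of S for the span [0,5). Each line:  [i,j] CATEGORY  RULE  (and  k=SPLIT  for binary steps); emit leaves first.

[0,1] (S/(PP\N))/PP  lex  "saw"
[1,2] NP/PP  lex  "liked"
[2,3] PP\(NP/PP)  lex  "a"
[1,3] PP  <  k=2
[0,3] S/(PP\N)  >  k=1
[3,4] (PP\N)/(S\N)  lex  "found"
[4,5] S\N  lex  "in"
[3,5] PP\N  >  k=4
[0,5] S  >  k=3

[0,5] S   >
  [0,3] S/(PP\N)   >
    [0,1] "saw" : (S/(PP\N))/PP
    [1,3] PP   <
      [1,2] "liked" : NP/PP
      [2,3] "a" : PP\(NP/PP)
  [3,5] PP\N   >
    [3,4] "found" : (PP\N)/(S\N)
    [4,5] "in" : S\N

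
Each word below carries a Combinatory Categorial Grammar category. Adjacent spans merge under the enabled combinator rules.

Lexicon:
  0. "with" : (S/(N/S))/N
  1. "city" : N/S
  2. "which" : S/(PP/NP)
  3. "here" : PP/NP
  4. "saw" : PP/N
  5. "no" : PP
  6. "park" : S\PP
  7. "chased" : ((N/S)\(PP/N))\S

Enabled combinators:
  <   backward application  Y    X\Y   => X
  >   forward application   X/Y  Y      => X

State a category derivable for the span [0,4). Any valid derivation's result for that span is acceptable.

[0,8] S   >
  [0,4] S/(N/S)   >
    [0,1] "with" : (S/(N/S))/N
    [1,4] N   >
      [1,2] "city" : N/S
      [2,4] S   >
        [2,3] "which" : S/(PP/NP)
        [3,4] "here" : PP/NP
  [4,8] N/S   <
    [4,5] "saw" : PP/N
    [5,8] (N/S)\(PP/N)   <
      [5,7] S   <
        [5,6] "no" : PP
        [6,7] "park" : S\PP
      [7,8] "chased" : ((N/S)\(PP/N))\S

S/(N/S)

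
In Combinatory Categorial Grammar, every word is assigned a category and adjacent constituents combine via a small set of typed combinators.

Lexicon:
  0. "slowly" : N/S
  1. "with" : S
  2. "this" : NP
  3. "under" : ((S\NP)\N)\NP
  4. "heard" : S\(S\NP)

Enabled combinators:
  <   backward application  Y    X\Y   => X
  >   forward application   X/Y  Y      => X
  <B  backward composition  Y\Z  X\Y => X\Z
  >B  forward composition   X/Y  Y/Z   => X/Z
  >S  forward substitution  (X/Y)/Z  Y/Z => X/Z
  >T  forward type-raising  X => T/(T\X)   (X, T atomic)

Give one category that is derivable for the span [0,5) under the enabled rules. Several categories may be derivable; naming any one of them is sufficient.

[0,5] S   <
  [0,4] S\NP   <
    [0,2] N   >
      [0,1] "slowly" : N/S
      [1,2] "with" : S
    [2,4] (S\NP)\N   <
      [2,3] "this" : NP
      [3,4] "under" : ((S\NP)\N)\NP
  [4,5] "heard" : S\(S\NP)

S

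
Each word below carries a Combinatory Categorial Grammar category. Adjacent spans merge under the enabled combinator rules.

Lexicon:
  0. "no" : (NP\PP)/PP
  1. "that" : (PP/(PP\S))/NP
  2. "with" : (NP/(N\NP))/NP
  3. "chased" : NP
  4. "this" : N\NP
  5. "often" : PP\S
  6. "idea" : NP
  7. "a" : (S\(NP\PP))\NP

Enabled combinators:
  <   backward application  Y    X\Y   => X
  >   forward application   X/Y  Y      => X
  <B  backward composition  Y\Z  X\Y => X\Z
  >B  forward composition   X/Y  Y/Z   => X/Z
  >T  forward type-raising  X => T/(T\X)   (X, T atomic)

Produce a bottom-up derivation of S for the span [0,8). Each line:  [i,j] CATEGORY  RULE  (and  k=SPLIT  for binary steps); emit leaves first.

[0,8] S   <
  [0,6] NP\PP   >
    [0,1] "no" : (NP\PP)/PP
    [1,6] PP   >
      [1,5] PP/(PP\S)   >
        [1,2] "that" : (PP/(PP\S))/NP
        [2,5] NP   >
          [2,4] NP/(N\NP)   >
            [2,3] "with" : (NP/(N\NP))/NP
            [3,4] "chased" : NP
          [4,5] "this" : N\NP
      [5,6] "often" : PP\S
  [6,8] S\(NP\PP)   <
    [6,7] "idea" : NP
    [7,8] "a" : (S\(NP\PP))\NP

[0,1] (NP\PP)/PP  lex  "no"
[1,2] (PP/(PP\S))/NP  lex  "that"
[2,3] (NP/(N\NP))/NP  lex  "with"
[3,4] NP  lex  "chased"
[2,4] NP/(N\NP)  >  k=3
[4,5] N\NP  lex  "this"
[2,5] NP  >  k=4
[1,5] PP/(PP\S)  >  k=2
[5,6] PP\S  lex  "often"
[1,6] PP  >  k=5
[0,6] NP\PP  >  k=1
[6,7] NP  lex  "idea"
[7,8] (S\(NP\PP))\NP  lex  "a"
[6,8] S\(NP\PP)  <  k=7
[0,8] S  <  k=6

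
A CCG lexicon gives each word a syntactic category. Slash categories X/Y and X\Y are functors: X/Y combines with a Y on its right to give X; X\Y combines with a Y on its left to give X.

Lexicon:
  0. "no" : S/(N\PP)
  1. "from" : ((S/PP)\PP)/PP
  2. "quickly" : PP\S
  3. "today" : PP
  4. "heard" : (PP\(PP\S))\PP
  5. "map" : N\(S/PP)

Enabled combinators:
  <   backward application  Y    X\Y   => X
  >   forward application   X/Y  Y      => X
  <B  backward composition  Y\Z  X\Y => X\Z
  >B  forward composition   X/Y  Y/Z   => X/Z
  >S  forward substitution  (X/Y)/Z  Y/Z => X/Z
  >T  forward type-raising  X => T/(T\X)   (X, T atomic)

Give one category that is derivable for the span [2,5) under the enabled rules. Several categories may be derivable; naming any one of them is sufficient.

[0,6] S   >
  [0,1] "no" : S/(N\PP)
  [1,6] N\PP   <B
    [1,5] (S/PP)\PP   >
      [1,2] "from" : ((S/PP)\PP)/PP
      [2,5] PP   <
        [2,3] "quickly" : PP\S
        [3,5] PP\(PP\S)   <
          [3,4] "today" : PP
          [4,5] "heard" : (PP\(PP\S))\PP
    [5,6] "map" : N\(S/PP)

PP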